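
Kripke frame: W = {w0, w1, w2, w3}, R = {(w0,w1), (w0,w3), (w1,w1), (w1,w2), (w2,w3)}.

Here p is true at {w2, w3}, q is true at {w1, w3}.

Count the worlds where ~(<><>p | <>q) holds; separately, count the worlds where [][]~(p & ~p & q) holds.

1 and 4

For ~(<><>p | <>q):
w0: <><>p | <>q is T. ✗
w1: <><>p | <>q is T. ✗
w2: <><>p | <>q is T. ✗
w3: <><>p | <>q is F. ✓
— 1 world.
For [][]~(p & ~p & q):
w0: successors {w1, w3}; []~(p & ~p & q) there: w1:T, w3:T. ✓
w1: successors {w1, w2}; []~(p & ~p & q) there: w1:T, w2:T. ✓
w2: successors {w3}; []~(p & ~p & q) there: w3:T. ✓
w3: no successors, so [][]~(p & ~p & q) holds vacuously. ✓
— 4 worlds.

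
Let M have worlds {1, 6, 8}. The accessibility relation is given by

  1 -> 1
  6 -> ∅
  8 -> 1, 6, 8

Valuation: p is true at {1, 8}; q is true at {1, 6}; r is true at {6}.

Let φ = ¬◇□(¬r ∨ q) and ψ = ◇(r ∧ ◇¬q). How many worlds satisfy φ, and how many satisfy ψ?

1 and 0

For ¬◇□(¬r ∨ q):
1: ◇□(¬r ∨ q) is T. ✗
6: ◇□(¬r ∨ q) is F. ✓
8: ◇□(¬r ∨ q) is T. ✗
— 1 world.
For ◇(r ∧ ◇¬q):
1: successors {1}; r ∧ ◇¬q there: 1:F. ✗
6: no successors, so ◇(r ∧ ◇¬q) fails. ✗
8: successors {1, 6, 8}; r ∧ ◇¬q there: 1:F, 6:F, 8:F. ✗
— 0 worlds.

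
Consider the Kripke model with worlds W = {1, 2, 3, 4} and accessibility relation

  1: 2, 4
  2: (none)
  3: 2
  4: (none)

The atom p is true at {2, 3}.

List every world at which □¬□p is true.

{2, 4}

1: successors {2, 4}; ¬□p there: 2:F, 4:F. ✗
2: no successors, so □¬□p holds vacuously. ✓
3: successors {2}; ¬□p there: 2:F. ✗
4: no successors, so □¬□p holds vacuously. ✓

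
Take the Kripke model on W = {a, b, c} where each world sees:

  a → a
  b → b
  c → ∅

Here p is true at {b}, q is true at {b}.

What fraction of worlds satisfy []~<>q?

a: successors {a}; ~<>q there: a:T. ✓
b: successors {b}; ~<>q there: b:F. ✗
c: no successors, so []~<>q holds vacuously. ✓
That's 2 of 3 worlds, so 2/3.

2/3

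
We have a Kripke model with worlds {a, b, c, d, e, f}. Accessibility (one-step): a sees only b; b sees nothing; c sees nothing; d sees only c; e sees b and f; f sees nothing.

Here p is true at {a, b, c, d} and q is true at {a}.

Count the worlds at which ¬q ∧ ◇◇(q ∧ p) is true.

a: ¬q is F, ◇◇(q ∧ p) is F. ✗
b: ¬q is T, ◇◇(q ∧ p) is F. ✗
c: ¬q is T, ◇◇(q ∧ p) is F. ✗
d: ¬q is T, ◇◇(q ∧ p) is F. ✗
e: ¬q is T, ◇◇(q ∧ p) is F. ✗
f: ¬q is T, ◇◇(q ∧ p) is F. ✗
Satisfying worlds: ∅.

0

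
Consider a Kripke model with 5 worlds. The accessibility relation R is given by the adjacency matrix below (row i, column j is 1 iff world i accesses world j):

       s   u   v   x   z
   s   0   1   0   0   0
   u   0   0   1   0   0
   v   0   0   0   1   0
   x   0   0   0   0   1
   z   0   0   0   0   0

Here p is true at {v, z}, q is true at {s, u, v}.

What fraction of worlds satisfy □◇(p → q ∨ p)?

4/5

s: successors {u}; ◇(p → q ∨ p) there: u:T. ✓
u: successors {v}; ◇(p → q ∨ p) there: v:T. ✓
v: successors {x}; ◇(p → q ∨ p) there: x:T. ✓
x: successors {z}; ◇(p → q ∨ p) there: z:F. ✗
z: no successors, so □◇(p → q ∨ p) holds vacuously. ✓
That's 4 of 5 worlds, so 4/5.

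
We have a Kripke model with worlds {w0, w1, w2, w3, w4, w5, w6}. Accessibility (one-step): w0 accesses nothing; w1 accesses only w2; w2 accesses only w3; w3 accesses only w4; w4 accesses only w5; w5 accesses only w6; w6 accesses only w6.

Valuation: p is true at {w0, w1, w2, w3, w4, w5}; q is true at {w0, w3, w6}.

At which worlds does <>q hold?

{w2, w5, w6}

w0: no successors, so <>q fails. ✗
w1: successors {w2}; q there: w2:F. ✗
w2: successors {w3}; q there: w3:T. ✓
w3: successors {w4}; q there: w4:F. ✗
w4: successors {w5}; q there: w5:F. ✗
w5: successors {w6}; q there: w6:T. ✓
w6: successors {w6}; q there: w6:T. ✓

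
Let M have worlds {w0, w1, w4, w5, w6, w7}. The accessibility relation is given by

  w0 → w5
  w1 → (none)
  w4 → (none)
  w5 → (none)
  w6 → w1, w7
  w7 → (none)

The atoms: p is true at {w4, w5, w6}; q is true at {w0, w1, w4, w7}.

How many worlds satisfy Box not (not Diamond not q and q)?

5

w0: successors {w5}; not (not Diamond not q and q) there: w5:T. ✓
w1: no successors, so Box not (not Diamond not q and q) holds vacuously. ✓
w4: no successors, so Box not (not Diamond not q and q) holds vacuously. ✓
w5: no successors, so Box not (not Diamond not q and q) holds vacuously. ✓
w6: successors {w1, w7}; not (not Diamond not q and q) there: w1:F, w7:F. ✗
w7: no successors, so Box not (not Diamond not q and q) holds vacuously. ✓
Satisfying worlds: {w0, w1, w4, w5, w7}.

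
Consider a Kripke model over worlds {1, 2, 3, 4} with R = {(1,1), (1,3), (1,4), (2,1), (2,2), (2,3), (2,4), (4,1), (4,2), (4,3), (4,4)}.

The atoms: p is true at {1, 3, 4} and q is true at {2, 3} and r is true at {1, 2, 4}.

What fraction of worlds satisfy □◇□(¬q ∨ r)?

1/4

1: successors {1, 3, 4}; ◇□(¬q ∨ r) there: 1:T, 3:F, 4:T. ✗
2: successors {1, 2, 3, 4}; ◇□(¬q ∨ r) there: 1:T, 2:T, 3:F, 4:T. ✗
3: no successors, so □◇□(¬q ∨ r) holds vacuously. ✓
4: successors {1, 2, 3, 4}; ◇□(¬q ∨ r) there: 1:T, 2:T, 3:F, 4:T. ✗
That's 1 of 4 worlds, so 1/4.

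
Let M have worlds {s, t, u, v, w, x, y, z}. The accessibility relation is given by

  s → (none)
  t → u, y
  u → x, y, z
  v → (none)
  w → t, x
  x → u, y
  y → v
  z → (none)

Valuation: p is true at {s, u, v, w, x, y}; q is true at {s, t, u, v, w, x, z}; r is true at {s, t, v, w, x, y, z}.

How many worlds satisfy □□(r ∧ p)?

s: no successors, so □□(r ∧ p) holds vacuously. ✓
t: successors {u, y}; □(r ∧ p) there: u:F, y:T. ✗
u: successors {x, y, z}; □(r ∧ p) there: x:F, y:T, z:T. ✗
v: no successors, so □□(r ∧ p) holds vacuously. ✓
w: successors {t, x}; □(r ∧ p) there: t:F, x:F. ✗
x: successors {u, y}; □(r ∧ p) there: u:F, y:T. ✗
y: successors {v}; □(r ∧ p) there: v:T. ✓
z: no successors, so □□(r ∧ p) holds vacuously. ✓
Satisfying worlds: {s, v, y, z}.

4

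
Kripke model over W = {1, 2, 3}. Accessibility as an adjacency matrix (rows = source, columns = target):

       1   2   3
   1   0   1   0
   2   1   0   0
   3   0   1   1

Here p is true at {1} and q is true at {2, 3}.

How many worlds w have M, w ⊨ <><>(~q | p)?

1: successors {2}; <>(~q | p) there: 2:T. ✓
2: successors {1}; <>(~q | p) there: 1:F. ✗
3: successors {2, 3}; <>(~q | p) there: 2:T, 3:F. ✓
Satisfying worlds: {1, 3}.

2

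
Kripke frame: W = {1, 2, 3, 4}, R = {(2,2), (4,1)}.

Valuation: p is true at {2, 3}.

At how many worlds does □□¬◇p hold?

1: no successors, so □□¬◇p holds vacuously. ✓
2: successors {2}; □¬◇p there: 2:F. ✗
3: no successors, so □□¬◇p holds vacuously. ✓
4: successors {1}; □¬◇p there: 1:T. ✓
Satisfying worlds: {1, 3, 4}.

3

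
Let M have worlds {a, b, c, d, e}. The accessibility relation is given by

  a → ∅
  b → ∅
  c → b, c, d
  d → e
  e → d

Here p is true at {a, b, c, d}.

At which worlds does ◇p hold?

a: no successors, so ◇p fails. ✗
b: no successors, so ◇p fails. ✗
c: successors {b, c, d}; p there: b:T, c:T, d:T. ✓
d: successors {e}; p there: e:F. ✗
e: successors {d}; p there: d:T. ✓

{c, e}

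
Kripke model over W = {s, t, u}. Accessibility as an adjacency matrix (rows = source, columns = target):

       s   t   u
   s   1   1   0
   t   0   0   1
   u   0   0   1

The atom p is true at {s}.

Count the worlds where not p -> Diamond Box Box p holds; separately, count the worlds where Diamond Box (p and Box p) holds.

1 and 0

For not p -> Diamond Box Box p:
s: not p is F, Diamond Box Box p is F. ✓
t: not p is T, Diamond Box Box p is F. ✗
u: not p is T, Diamond Box Box p is F. ✗
— 1 world.
For Diamond Box (p and Box p):
s: successors {s, t}; Box (p and Box p) there: s:F, t:F. ✗
t: successors {u}; Box (p and Box p) there: u:F. ✗
u: successors {u}; Box (p and Box p) there: u:F. ✗
— 0 worlds.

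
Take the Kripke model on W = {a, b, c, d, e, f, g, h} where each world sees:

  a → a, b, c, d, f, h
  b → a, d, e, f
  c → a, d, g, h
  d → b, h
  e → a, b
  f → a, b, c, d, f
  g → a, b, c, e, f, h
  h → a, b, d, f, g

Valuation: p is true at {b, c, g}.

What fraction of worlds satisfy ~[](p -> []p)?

a: [](p -> []p) is F. ✓
b: [](p -> []p) is T. ✗
c: [](p -> []p) is F. ✓
d: [](p -> []p) is F. ✓
e: [](p -> []p) is F. ✓
f: [](p -> []p) is F. ✓
g: [](p -> []p) is F. ✓
h: [](p -> []p) is F. ✓
That's 7 of 8 worlds, so 7/8.

7/8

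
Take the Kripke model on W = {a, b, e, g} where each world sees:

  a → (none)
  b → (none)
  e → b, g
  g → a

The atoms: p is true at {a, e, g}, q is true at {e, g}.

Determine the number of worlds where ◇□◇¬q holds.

a: no successors, so ◇□◇¬q fails. ✗
b: no successors, so ◇□◇¬q fails. ✗
e: successors {b, g}; □◇¬q there: b:T, g:F. ✓
g: successors {a}; □◇¬q there: a:T. ✓
Satisfying worlds: {e, g}.

2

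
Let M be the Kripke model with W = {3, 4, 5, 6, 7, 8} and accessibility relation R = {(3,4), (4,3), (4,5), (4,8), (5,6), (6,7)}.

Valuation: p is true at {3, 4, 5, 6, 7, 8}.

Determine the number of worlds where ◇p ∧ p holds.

4

3: ◇p is T, p is T. ✓
4: ◇p is T, p is T. ✓
5: ◇p is T, p is T. ✓
6: ◇p is T, p is T. ✓
7: ◇p is F, p is T. ✗
8: ◇p is F, p is T. ✗
Satisfying worlds: {3, 4, 5, 6}.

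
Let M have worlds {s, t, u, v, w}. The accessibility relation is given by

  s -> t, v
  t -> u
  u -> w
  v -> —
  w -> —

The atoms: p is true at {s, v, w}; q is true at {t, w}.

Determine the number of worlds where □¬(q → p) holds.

2

s: successors {t, v}; ¬(q → p) there: t:T, v:F. ✗
t: successors {u}; ¬(q → p) there: u:F. ✗
u: successors {w}; ¬(q → p) there: w:F. ✗
v: no successors, so □¬(q → p) holds vacuously. ✓
w: no successors, so □¬(q → p) holds vacuously. ✓
Satisfying worlds: {v, w}.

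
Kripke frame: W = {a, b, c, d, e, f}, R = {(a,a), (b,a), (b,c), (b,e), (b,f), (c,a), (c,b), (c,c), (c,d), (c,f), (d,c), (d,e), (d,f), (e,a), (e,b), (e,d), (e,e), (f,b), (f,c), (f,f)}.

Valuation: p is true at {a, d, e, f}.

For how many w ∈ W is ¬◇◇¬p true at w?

1

a: ◇◇¬p is F. ✓
b: ◇◇¬p is T. ✗
c: ◇◇¬p is T. ✗
d: ◇◇¬p is T. ✗
e: ◇◇¬p is T. ✗
f: ◇◇¬p is T. ✗
Satisfying worlds: {a}.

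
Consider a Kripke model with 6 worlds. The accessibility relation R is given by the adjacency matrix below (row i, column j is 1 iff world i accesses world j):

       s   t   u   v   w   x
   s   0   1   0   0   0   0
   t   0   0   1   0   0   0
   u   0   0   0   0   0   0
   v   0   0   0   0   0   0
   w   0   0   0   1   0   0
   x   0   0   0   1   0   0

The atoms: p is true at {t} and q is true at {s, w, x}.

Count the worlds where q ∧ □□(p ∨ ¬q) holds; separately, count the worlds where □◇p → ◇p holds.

For q ∧ □□(p ∨ ¬q):
s: q is T, □□(p ∨ ¬q) is T. ✓
t: q is F, □□(p ∨ ¬q) is T. ✗
u: q is F, □□(p ∨ ¬q) is T. ✗
v: q is F, □□(p ∨ ¬q) is T. ✗
w: q is T, □□(p ∨ ¬q) is T. ✓
x: q is T, □□(p ∨ ¬q) is T. ✓
— 3 worlds.
For □◇p → ◇p:
s: □◇p is F, ◇p is T. ✓
t: □◇p is F, ◇p is F. ✓
u: □◇p is T, ◇p is F. ✗
v: □◇p is T, ◇p is F. ✗
w: □◇p is F, ◇p is F. ✓
x: □◇p is F, ◇p is F. ✓
— 4 worlds.

3 and 4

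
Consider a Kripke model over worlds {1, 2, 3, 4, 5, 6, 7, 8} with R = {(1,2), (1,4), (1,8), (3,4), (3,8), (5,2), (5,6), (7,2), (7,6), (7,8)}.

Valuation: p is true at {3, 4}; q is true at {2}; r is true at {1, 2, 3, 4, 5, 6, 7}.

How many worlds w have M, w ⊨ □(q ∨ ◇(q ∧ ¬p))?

4

1: successors {2, 4, 8}; q ∨ ◇(q ∧ ¬p) there: 2:T, 4:F, 8:F. ✗
2: no successors, so □(q ∨ ◇(q ∧ ¬p)) holds vacuously. ✓
3: successors {4, 8}; q ∨ ◇(q ∧ ¬p) there: 4:F, 8:F. ✗
4: no successors, so □(q ∨ ◇(q ∧ ¬p)) holds vacuously. ✓
5: successors {2, 6}; q ∨ ◇(q ∧ ¬p) there: 2:T, 6:F. ✗
6: no successors, so □(q ∨ ◇(q ∧ ¬p)) holds vacuously. ✓
7: successors {2, 6, 8}; q ∨ ◇(q ∧ ¬p) there: 2:T, 6:F, 8:F. ✗
8: no successors, so □(q ∨ ◇(q ∧ ¬p)) holds vacuously. ✓
Satisfying worlds: {2, 4, 6, 8}.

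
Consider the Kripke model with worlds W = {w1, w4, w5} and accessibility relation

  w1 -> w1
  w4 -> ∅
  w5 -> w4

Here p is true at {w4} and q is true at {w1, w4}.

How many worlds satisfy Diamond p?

w1: successors {w1}; p there: w1:F. ✗
w4: no successors, so Diamond p fails. ✗
w5: successors {w4}; p there: w4:T. ✓
Satisfying worlds: {w5}.

1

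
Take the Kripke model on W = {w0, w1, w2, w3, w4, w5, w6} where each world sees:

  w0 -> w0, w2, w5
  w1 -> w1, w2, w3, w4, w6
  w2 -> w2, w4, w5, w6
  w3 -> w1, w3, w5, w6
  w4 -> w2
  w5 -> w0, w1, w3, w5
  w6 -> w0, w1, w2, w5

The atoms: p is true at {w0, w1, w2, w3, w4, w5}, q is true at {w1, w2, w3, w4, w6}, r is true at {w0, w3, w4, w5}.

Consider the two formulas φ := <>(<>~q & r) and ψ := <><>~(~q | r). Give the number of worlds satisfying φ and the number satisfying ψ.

For <>(<>~q & r):
w0: successors {w0, w2, w5}; <>~q & r there: w0:T, w2:F, w5:T. ✓
w1: successors {w1, w2, w3, w4, w6}; <>~q & r there: w1:F, w2:F, w3:T, w4:F, w6:F. ✓
w2: successors {w2, w4, w5, w6}; <>~q & r there: w2:F, w4:F, w5:T, w6:F. ✓
w3: successors {w1, w3, w5, w6}; <>~q & r there: w1:F, w3:T, w5:T, w6:F. ✓
w4: successors {w2}; <>~q & r there: w2:F. ✗
w5: successors {w0, w1, w3, w5}; <>~q & r there: w0:T, w1:F, w3:T, w5:T. ✓
w6: successors {w0, w1, w2, w5}; <>~q & r there: w0:T, w1:F, w2:F, w5:T. ✓
— 6 worlds.
For <><>~(~q | r):
w0: successors {w0, w2, w5}; <>~(~q | r) there: w0:T, w2:T, w5:T. ✓
w1: successors {w1, w2, w3, w4, w6}; <>~(~q | r) there: w1:T, w2:T, w3:T, w4:T, w6:T. ✓
w2: successors {w2, w4, w5, w6}; <>~(~q | r) there: w2:T, w4:T, w5:T, w6:T. ✓
w3: successors {w1, w3, w5, w6}; <>~(~q | r) there: w1:T, w3:T, w5:T, w6:T. ✓
w4: successors {w2}; <>~(~q | r) there: w2:T. ✓
w5: successors {w0, w1, w3, w5}; <>~(~q | r) there: w0:T, w1:T, w3:T, w5:T. ✓
w6: successors {w0, w1, w2, w5}; <>~(~q | r) there: w0:T, w1:T, w2:T, w5:T. ✓
— 7 worlds.

6 and 7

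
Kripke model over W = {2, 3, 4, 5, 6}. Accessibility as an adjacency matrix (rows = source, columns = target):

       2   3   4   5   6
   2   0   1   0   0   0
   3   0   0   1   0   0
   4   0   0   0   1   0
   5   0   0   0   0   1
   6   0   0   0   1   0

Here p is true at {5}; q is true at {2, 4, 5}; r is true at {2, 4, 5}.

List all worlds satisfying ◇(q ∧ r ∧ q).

2: successors {3}; q ∧ r ∧ q there: 3:F. ✗
3: successors {4}; q ∧ r ∧ q there: 4:T. ✓
4: successors {5}; q ∧ r ∧ q there: 5:T. ✓
5: successors {6}; q ∧ r ∧ q there: 6:F. ✗
6: successors {5}; q ∧ r ∧ q there: 5:T. ✓

{3, 4, 6}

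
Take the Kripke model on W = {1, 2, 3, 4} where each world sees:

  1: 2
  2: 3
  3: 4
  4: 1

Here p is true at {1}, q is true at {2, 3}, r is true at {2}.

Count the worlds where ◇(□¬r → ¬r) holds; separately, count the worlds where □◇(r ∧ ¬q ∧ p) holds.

For ◇(□¬r → ¬r):
1: successors {2}; □¬r → ¬r there: 2:F. ✗
2: successors {3}; □¬r → ¬r there: 3:T. ✓
3: successors {4}; □¬r → ¬r there: 4:T. ✓
4: successors {1}; □¬r → ¬r there: 1:T. ✓
— 3 worlds.
For □◇(r ∧ ¬q ∧ p):
1: successors {2}; ◇(r ∧ ¬q ∧ p) there: 2:F. ✗
2: successors {3}; ◇(r ∧ ¬q ∧ p) there: 3:F. ✗
3: successors {4}; ◇(r ∧ ¬q ∧ p) there: 4:F. ✗
4: successors {1}; ◇(r ∧ ¬q ∧ p) there: 1:F. ✗
— 0 worlds.

3 and 0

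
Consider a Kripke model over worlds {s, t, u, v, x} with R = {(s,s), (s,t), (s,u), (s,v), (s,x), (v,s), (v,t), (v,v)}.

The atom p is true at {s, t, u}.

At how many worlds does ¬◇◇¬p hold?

s: ◇◇¬p is T. ✗
t: ◇◇¬p is F. ✓
u: ◇◇¬p is F. ✓
v: ◇◇¬p is T. ✗
x: ◇◇¬p is F. ✓
Satisfying worlds: {t, u, x}.

3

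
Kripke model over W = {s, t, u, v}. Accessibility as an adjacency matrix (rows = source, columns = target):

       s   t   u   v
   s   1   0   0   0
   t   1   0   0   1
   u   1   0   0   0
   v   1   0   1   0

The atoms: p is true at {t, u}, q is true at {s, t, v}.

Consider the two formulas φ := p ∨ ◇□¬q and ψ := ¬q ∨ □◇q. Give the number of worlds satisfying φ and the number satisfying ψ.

2 and 4

For p ∨ ◇□¬q:
s: p is F, ◇□¬q is F. ✗
t: p is T, ◇□¬q is F. ✓
u: p is T, ◇□¬q is F. ✓
v: p is F, ◇□¬q is F. ✗
— 2 worlds.
For ¬q ∨ □◇q:
s: ¬q is F, □◇q is T. ✓
t: ¬q is F, □◇q is T. ✓
u: ¬q is T, □◇q is T. ✓
v: ¬q is F, □◇q is T. ✓
— 4 worlds.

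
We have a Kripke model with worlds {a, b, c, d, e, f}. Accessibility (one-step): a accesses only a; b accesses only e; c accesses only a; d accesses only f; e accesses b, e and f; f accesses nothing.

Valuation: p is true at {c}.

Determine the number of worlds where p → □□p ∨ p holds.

6

a: p is F, □□p ∨ p is F. ✓
b: p is F, □□p ∨ p is F. ✓
c: p is T, □□p ∨ p is T. ✓
d: p is F, □□p ∨ p is T. ✓
e: p is F, □□p ∨ p is F. ✓
f: p is F, □□p ∨ p is T. ✓
Satisfying worlds: {a, b, c, d, e, f}.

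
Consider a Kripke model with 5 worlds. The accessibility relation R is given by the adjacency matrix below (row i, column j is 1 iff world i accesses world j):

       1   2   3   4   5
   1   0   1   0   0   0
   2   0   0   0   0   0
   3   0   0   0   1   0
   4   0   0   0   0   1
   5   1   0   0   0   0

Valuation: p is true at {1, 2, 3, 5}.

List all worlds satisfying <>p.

{1, 4, 5}

1: successors {2}; p there: 2:T. ✓
2: no successors, so <>p fails. ✗
3: successors {4}; p there: 4:F. ✗
4: successors {5}; p there: 5:T. ✓
5: successors {1}; p there: 1:T. ✓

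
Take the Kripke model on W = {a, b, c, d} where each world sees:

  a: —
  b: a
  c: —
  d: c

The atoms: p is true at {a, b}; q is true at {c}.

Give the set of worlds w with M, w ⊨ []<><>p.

a: no successors, so []<><>p holds vacuously. ✓
b: successors {a}; <><>p there: a:F. ✗
c: no successors, so []<><>p holds vacuously. ✓
d: successors {c}; <><>p there: c:F. ✗

{a, c}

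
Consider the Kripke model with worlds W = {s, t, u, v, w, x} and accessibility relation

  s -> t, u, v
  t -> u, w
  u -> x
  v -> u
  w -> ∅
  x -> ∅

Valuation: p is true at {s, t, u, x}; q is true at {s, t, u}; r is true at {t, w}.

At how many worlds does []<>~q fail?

s: successors {t, u, v}; <>~q there: t:T, u:T, v:F. ✗
t: successors {u, w}; <>~q there: u:T, w:F. ✗
u: successors {x}; <>~q there: x:F. ✗
v: successors {u}; <>~q there: u:T. ✓
w: no successors, so []<>~q holds vacuously. ✓
x: no successors, so []<>~q holds vacuously. ✓
Satisfying worlds: {v, w, x}.
So []<>~q fails at the other 3 worlds.

3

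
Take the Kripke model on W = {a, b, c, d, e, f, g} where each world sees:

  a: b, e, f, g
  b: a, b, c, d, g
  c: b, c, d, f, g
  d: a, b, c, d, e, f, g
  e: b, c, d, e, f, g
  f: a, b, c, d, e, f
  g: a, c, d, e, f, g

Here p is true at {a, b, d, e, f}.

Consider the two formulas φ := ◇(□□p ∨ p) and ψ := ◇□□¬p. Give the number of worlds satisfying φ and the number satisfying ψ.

For ◇(□□p ∨ p):
a: successors {b, e, f, g}; □□p ∨ p there: b:T, e:T, f:T, g:F. ✓
b: successors {a, b, c, d, g}; □□p ∨ p there: a:T, b:T, c:F, d:T, g:F. ✓
c: successors {b, c, d, f, g}; □□p ∨ p there: b:T, c:F, d:T, f:T, g:F. ✓
d: successors {a, b, c, d, e, f, g}; □□p ∨ p there: a:T, b:T, c:F, d:T, e:T, f:T, g:F. ✓
e: successors {b, c, d, e, f, g}; □□p ∨ p there: b:T, c:F, d:T, e:T, f:T, g:F. ✓
f: successors {a, b, c, d, e, f}; □□p ∨ p there: a:T, b:T, c:F, d:T, e:T, f:T. ✓
g: successors {a, c, d, e, f, g}; □□p ∨ p there: a:T, c:F, d:T, e:T, f:T, g:F. ✓
— 7 worlds.
For ◇□□¬p:
a: successors {b, e, f, g}; □□¬p there: b:F, e:F, f:F, g:F. ✗
b: successors {a, b, c, d, g}; □□¬p there: a:F, b:F, c:F, d:F, g:F. ✗
c: successors {b, c, d, f, g}; □□¬p there: b:F, c:F, d:F, f:F, g:F. ✗
d: successors {a, b, c, d, e, f, g}; □□¬p there: a:F, b:F, c:F, d:F, e:F, f:F, g:F. ✗
e: successors {b, c, d, e, f, g}; □□¬p there: b:F, c:F, d:F, e:F, f:F, g:F. ✗
f: successors {a, b, c, d, e, f}; □□¬p there: a:F, b:F, c:F, d:F, e:F, f:F. ✗
g: successors {a, c, d, e, f, g}; □□¬p there: a:F, c:F, d:F, e:F, f:F, g:F. ✗
— 0 worlds.

7 and 0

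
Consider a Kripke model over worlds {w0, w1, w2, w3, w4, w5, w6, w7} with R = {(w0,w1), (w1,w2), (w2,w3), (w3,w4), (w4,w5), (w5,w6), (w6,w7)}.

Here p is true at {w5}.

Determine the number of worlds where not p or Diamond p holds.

7

w0: not p is T, Diamond p is F. ✓
w1: not p is T, Diamond p is F. ✓
w2: not p is T, Diamond p is F. ✓
w3: not p is T, Diamond p is F. ✓
w4: not p is T, Diamond p is T. ✓
w5: not p is F, Diamond p is F. ✗
w6: not p is T, Diamond p is F. ✓
w7: not p is T, Diamond p is F. ✓
Satisfying worlds: {w0, w1, w2, w3, w4, w6, w7}.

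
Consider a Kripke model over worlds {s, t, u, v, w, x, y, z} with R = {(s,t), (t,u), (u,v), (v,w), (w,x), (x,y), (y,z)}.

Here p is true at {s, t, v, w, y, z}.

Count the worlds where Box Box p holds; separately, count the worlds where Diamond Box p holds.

6 and 5

For Box Box p:
s: successors {t}; Box p there: t:F. ✗
t: successors {u}; Box p there: u:T. ✓
u: successors {v}; Box p there: v:T. ✓
v: successors {w}; Box p there: w:F. ✗
w: successors {x}; Box p there: x:T. ✓
x: successors {y}; Box p there: y:T. ✓
y: successors {z}; Box p there: z:T. ✓
z: no successors, so Box Box p holds vacuously. ✓
— 6 worlds.
For Diamond Box p:
s: successors {t}; Box p there: t:F. ✗
t: successors {u}; Box p there: u:T. ✓
u: successors {v}; Box p there: v:T. ✓
v: successors {w}; Box p there: w:F. ✗
w: successors {x}; Box p there: x:T. ✓
x: successors {y}; Box p there: y:T. ✓
y: successors {z}; Box p there: z:T. ✓
z: no successors, so Diamond Box p fails. ✗
— 5 worlds.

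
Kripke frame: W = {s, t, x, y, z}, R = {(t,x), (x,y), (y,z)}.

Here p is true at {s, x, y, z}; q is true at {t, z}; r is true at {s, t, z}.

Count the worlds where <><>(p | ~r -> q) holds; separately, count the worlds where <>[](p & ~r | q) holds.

1 and 3

For <><>(p | ~r -> q):
s: no successors, so <><>(p | ~r -> q) fails. ✗
t: successors {x}; <>(p | ~r -> q) there: x:F. ✗
x: successors {y}; <>(p | ~r -> q) there: y:T. ✓
y: successors {z}; <>(p | ~r -> q) there: z:F. ✗
z: no successors, so <><>(p | ~r -> q) fails. ✗
— 1 world.
For <>[](p & ~r | q):
s: no successors, so <>[](p & ~r | q) fails. ✗
t: successors {x}; [](p & ~r | q) there: x:T. ✓
x: successors {y}; [](p & ~r | q) there: y:T. ✓
y: successors {z}; [](p & ~r | q) there: z:T. ✓
z: no successors, so <>[](p & ~r | q) fails. ✗
— 3 worlds.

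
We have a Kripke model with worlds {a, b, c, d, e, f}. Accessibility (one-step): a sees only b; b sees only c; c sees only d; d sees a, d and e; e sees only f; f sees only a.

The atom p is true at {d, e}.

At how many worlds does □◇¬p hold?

5

a: successors {b}; ◇¬p there: b:T. ✓
b: successors {c}; ◇¬p there: c:F. ✗
c: successors {d}; ◇¬p there: d:T. ✓
d: successors {a, d, e}; ◇¬p there: a:T, d:T, e:T. ✓
e: successors {f}; ◇¬p there: f:T. ✓
f: successors {a}; ◇¬p there: a:T. ✓
Satisfying worlds: {a, c, d, e, f}.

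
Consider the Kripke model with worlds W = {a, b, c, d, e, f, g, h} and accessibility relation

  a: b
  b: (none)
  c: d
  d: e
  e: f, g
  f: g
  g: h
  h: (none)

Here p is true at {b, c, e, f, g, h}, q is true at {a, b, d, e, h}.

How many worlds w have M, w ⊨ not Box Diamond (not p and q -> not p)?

2

a: Box Diamond (not p and q -> not p) is F. ✓
b: Box Diamond (not p and q -> not p) is T. ✗
c: Box Diamond (not p and q -> not p) is T. ✗
d: Box Diamond (not p and q -> not p) is T. ✗
e: Box Diamond (not p and q -> not p) is T. ✗
f: Box Diamond (not p and q -> not p) is T. ✗
g: Box Diamond (not p and q -> not p) is F. ✓
h: Box Diamond (not p and q -> not p) is T. ✗
Satisfying worlds: {a, g}.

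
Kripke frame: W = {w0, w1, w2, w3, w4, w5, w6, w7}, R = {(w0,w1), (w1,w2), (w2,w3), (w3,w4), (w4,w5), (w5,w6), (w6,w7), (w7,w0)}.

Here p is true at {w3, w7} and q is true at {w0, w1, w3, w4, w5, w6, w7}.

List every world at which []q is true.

{w0, w2, w3, w4, w5, w6, w7}

w0: successors {w1}; q there: w1:T. ✓
w1: successors {w2}; q there: w2:F. ✗
w2: successors {w3}; q there: w3:T. ✓
w3: successors {w4}; q there: w4:T. ✓
w4: successors {w5}; q there: w5:T. ✓
w5: successors {w6}; q there: w6:T. ✓
w6: successors {w7}; q there: w7:T. ✓
w7: successors {w0}; q there: w0:T. ✓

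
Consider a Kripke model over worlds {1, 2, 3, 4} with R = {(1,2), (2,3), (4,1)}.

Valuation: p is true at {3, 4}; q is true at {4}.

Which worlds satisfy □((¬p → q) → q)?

1: successors {2}; (¬p → q) → q there: 2:T. ✓
2: successors {3}; (¬p → q) → q there: 3:F. ✗
3: no successors, so □((¬p → q) → q) holds vacuously. ✓
4: successors {1}; (¬p → q) → q there: 1:T. ✓

{1, 3, 4}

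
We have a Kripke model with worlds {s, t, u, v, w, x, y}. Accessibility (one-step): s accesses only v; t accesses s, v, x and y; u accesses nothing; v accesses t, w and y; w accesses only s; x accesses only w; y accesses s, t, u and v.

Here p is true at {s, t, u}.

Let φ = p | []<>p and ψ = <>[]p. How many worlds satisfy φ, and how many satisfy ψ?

For p | []<>p:
s: p is T, []<>p is T. ✓
t: p is T, []<>p is F. ✓
u: p is T, []<>p is T. ✓
v: p is F, []<>p is T. ✓
w: p is F, []<>p is F. ✗
x: p is F, []<>p is T. ✓
y: p is F, []<>p is F. ✗
— 5 worlds.
For <>[]p:
s: successors {v}; []p there: v:F. ✗
t: successors {s, v, x, y}; []p there: s:F, v:F, x:F, y:F. ✗
u: no successors, so <>[]p fails. ✗
v: successors {t, w, y}; []p there: t:F, w:T, y:F. ✓
w: successors {s}; []p there: s:F. ✗
x: successors {w}; []p there: w:T. ✓
y: successors {s, t, u, v}; []p there: s:F, t:F, u:T, v:F. ✓
— 3 worlds.

5 and 3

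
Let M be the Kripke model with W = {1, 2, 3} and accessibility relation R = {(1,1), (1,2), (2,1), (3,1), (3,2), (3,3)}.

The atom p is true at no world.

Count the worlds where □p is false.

3

1: successors {1, 2}; p there: 1:F, 2:F. ✗
2: successors {1}; p there: 1:F. ✗
3: successors {1, 2, 3}; p there: 1:F, 2:F, 3:F. ✗
Satisfying worlds: ∅.
So □p fails at the other 3 worlds.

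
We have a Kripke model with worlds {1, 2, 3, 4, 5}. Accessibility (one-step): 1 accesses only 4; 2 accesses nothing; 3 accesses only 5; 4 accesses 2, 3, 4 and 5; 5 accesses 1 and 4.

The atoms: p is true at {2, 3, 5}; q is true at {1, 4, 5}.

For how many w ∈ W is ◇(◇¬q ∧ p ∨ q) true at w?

1: successors {4}; ◇¬q ∧ p ∨ q there: 4:T. ✓
2: no successors, so ◇(◇¬q ∧ p ∨ q) fails. ✗
3: successors {5}; ◇¬q ∧ p ∨ q there: 5:T. ✓
4: successors {2, 3, 4, 5}; ◇¬q ∧ p ∨ q there: 2:F, 3:F, 4:T, 5:T. ✓
5: successors {1, 4}; ◇¬q ∧ p ∨ q there: 1:T, 4:T. ✓
Satisfying worlds: {1, 3, 4, 5}.

4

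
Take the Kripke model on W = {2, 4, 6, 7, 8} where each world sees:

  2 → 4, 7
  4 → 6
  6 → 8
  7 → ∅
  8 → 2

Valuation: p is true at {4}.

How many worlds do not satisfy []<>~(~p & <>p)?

2: successors {4, 7}; <>~(~p & <>p) there: 4:T, 7:F. ✗
4: successors {6}; <>~(~p & <>p) there: 6:T. ✓
6: successors {8}; <>~(~p & <>p) there: 8:F. ✗
7: no successors, so []<>~(~p & <>p) holds vacuously. ✓
8: successors {2}; <>~(~p & <>p) there: 2:T. ✓
Satisfying worlds: {4, 7, 8}.
So []<>~(~p & <>p) fails at the other 2 worlds.

2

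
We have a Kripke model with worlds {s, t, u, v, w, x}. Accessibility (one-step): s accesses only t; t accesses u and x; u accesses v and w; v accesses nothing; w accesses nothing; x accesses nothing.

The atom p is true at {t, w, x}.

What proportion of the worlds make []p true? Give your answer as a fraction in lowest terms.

2/3

s: successors {t}; p there: t:T. ✓
t: successors {u, x}; p there: u:F, x:T. ✗
u: successors {v, w}; p there: v:F, w:T. ✗
v: no successors, so []p holds vacuously. ✓
w: no successors, so []p holds vacuously. ✓
x: no successors, so []p holds vacuously. ✓
That's 4 of 6 worlds, so 4/6 = 2/3.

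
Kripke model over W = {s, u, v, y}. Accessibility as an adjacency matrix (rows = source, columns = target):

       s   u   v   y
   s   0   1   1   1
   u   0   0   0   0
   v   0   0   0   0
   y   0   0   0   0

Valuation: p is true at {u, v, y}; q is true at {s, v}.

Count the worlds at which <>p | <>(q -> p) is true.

1

s: <>p is T, <>(q -> p) is T. ✓
u: <>p is F, <>(q -> p) is F. ✗
v: <>p is F, <>(q -> p) is F. ✗
y: <>p is F, <>(q -> p) is F. ✗
Satisfying worlds: {s}.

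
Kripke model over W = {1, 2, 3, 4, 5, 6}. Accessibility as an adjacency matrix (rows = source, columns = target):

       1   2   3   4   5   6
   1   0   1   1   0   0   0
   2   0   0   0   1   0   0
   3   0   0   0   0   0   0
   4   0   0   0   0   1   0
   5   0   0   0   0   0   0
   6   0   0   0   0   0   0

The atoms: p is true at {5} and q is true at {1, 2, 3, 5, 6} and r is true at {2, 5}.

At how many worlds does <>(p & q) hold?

1

1: successors {2, 3}; p & q there: 2:F, 3:F. ✗
2: successors {4}; p & q there: 4:F. ✗
3: no successors, so <>(p & q) fails. ✗
4: successors {5}; p & q there: 5:T. ✓
5: no successors, so <>(p & q) fails. ✗
6: no successors, so <>(p & q) fails. ✗
Satisfying worlds: {4}.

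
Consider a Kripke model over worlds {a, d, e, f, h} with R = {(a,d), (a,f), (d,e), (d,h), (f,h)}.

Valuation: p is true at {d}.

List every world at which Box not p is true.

a: successors {d, f}; not p there: d:F, f:T. ✗
d: successors {e, h}; not p there: e:T, h:T. ✓
e: no successors, so Box not p holds vacuously. ✓
f: successors {h}; not p there: h:T. ✓
h: no successors, so Box not p holds vacuously. ✓

{d, e, f, h}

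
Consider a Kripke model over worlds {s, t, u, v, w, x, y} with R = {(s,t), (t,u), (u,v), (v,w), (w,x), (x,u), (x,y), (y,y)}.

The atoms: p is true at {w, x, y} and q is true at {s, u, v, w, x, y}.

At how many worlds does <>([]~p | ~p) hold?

s: successors {t}; []~p | ~p there: t:T. ✓
t: successors {u}; []~p | ~p there: u:T. ✓
u: successors {v}; []~p | ~p there: v:T. ✓
v: successors {w}; []~p | ~p there: w:F. ✗
w: successors {x}; []~p | ~p there: x:F. ✗
x: successors {u, y}; []~p | ~p there: u:T, y:F. ✓
y: successors {y}; []~p | ~p there: y:F. ✗
Satisfying worlds: {s, t, u, x}.

4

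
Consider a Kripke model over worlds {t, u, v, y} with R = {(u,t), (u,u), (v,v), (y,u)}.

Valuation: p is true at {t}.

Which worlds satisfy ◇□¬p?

t: no successors, so ◇□¬p fails. ✗
u: successors {t, u}; □¬p there: t:T, u:F. ✓
v: successors {v}; □¬p there: v:T. ✓
y: successors {u}; □¬p there: u:F. ✗

{u, v}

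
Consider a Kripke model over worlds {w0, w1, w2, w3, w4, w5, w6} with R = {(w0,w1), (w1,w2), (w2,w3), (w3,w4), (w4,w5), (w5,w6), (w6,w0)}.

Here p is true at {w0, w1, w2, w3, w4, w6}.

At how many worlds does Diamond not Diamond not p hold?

w0: successors {w1}; not Diamond not p there: w1:T. ✓
w1: successors {w2}; not Diamond not p there: w2:T. ✓
w2: successors {w3}; not Diamond not p there: w3:T. ✓
w3: successors {w4}; not Diamond not p there: w4:F. ✗
w4: successors {w5}; not Diamond not p there: w5:T. ✓
w5: successors {w6}; not Diamond not p there: w6:T. ✓
w6: successors {w0}; not Diamond not p there: w0:T. ✓
Satisfying worlds: {w0, w1, w2, w4, w5, w6}.

6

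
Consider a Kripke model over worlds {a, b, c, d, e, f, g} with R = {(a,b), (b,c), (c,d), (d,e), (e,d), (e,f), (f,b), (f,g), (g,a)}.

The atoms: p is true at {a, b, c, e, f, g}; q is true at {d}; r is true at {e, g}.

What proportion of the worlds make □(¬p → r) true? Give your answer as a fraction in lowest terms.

5/7

a: successors {b}; ¬p → r there: b:T. ✓
b: successors {c}; ¬p → r there: c:T. ✓
c: successors {d}; ¬p → r there: d:F. ✗
d: successors {e}; ¬p → r there: e:T. ✓
e: successors {d, f}; ¬p → r there: d:F, f:T. ✗
f: successors {b, g}; ¬p → r there: b:T, g:T. ✓
g: successors {a}; ¬p → r there: a:T. ✓
That's 5 of 7 worlds, so 5/7.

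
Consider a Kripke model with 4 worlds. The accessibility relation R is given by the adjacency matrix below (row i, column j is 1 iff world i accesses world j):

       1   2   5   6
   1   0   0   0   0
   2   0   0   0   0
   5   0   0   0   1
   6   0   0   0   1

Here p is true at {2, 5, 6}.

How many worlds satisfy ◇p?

2

1: no successors, so ◇p fails. ✗
2: no successors, so ◇p fails. ✗
5: successors {6}; p there: 6:T. ✓
6: successors {6}; p there: 6:T. ✓
Satisfying worlds: {5, 6}.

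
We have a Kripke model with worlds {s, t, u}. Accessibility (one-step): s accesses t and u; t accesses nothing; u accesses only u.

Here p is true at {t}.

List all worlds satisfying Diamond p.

s: successors {t, u}; p there: t:T, u:F. ✓
t: no successors, so Diamond p fails. ✗
u: successors {u}; p there: u:F. ✗

{s}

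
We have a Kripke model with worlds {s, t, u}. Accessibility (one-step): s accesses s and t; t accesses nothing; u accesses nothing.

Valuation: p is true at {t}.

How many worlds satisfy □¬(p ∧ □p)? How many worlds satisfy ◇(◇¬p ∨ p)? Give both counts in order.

2 and 1

For □¬(p ∧ □p):
s: successors {s, t}; ¬(p ∧ □p) there: s:T, t:F. ✗
t: no successors, so □¬(p ∧ □p) holds vacuously. ✓
u: no successors, so □¬(p ∧ □p) holds vacuously. ✓
— 2 worlds.
For ◇(◇¬p ∨ p):
s: successors {s, t}; ◇¬p ∨ p there: s:T, t:T. ✓
t: no successors, so ◇(◇¬p ∨ p) fails. ✗
u: no successors, so ◇(◇¬p ∨ p) fails. ✗
— 1 world.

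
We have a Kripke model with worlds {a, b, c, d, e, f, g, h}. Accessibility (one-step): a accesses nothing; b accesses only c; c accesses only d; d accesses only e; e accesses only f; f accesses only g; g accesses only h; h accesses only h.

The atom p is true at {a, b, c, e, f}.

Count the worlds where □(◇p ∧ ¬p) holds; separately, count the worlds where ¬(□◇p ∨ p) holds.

2 and 2

For □(◇p ∧ ¬p):
a: no successors, so □(◇p ∧ ¬p) holds vacuously. ✓
b: successors {c}; ◇p ∧ ¬p there: c:F. ✗
c: successors {d}; ◇p ∧ ¬p there: d:T. ✓
d: successors {e}; ◇p ∧ ¬p there: e:F. ✗
e: successors {f}; ◇p ∧ ¬p there: f:F. ✗
f: successors {g}; ◇p ∧ ¬p there: g:F. ✗
g: successors {h}; ◇p ∧ ¬p there: h:F. ✗
h: successors {h}; ◇p ∧ ¬p there: h:F. ✗
— 2 worlds.
For ¬(□◇p ∨ p):
a: □◇p ∨ p is T. ✗
b: □◇p ∨ p is T. ✗
c: □◇p ∨ p is T. ✗
d: □◇p ∨ p is T. ✗
e: □◇p ∨ p is T. ✗
f: □◇p ∨ p is T. ✗
g: □◇p ∨ p is F. ✓
h: □◇p ∨ p is F. ✓
— 2 worlds.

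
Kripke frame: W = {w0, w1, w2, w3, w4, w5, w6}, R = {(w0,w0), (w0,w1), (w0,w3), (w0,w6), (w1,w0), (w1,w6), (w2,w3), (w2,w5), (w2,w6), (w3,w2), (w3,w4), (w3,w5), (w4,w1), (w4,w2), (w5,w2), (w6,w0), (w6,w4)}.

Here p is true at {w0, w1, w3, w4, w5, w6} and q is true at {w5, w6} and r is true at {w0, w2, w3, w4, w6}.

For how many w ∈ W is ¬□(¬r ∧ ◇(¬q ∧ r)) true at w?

w0: □(¬r ∧ ◇(¬q ∧ r)) is F. ✓
w1: □(¬r ∧ ◇(¬q ∧ r)) is F. ✓
w2: □(¬r ∧ ◇(¬q ∧ r)) is F. ✓
w3: □(¬r ∧ ◇(¬q ∧ r)) is F. ✓
w4: □(¬r ∧ ◇(¬q ∧ r)) is F. ✓
w5: □(¬r ∧ ◇(¬q ∧ r)) is F. ✓
w6: □(¬r ∧ ◇(¬q ∧ r)) is F. ✓
Satisfying worlds: {w0, w1, w2, w3, w4, w5, w6}.

7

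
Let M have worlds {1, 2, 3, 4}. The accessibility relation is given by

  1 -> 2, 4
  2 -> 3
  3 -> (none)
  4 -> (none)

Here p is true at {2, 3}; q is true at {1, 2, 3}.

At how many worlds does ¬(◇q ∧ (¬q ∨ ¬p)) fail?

1: ◇q ∧ (¬q ∨ ¬p) is T. ✗
2: ◇q ∧ (¬q ∨ ¬p) is F. ✓
3: ◇q ∧ (¬q ∨ ¬p) is F. ✓
4: ◇q ∧ (¬q ∨ ¬p) is F. ✓
Satisfying worlds: {2, 3, 4}.
So ¬(◇q ∧ (¬q ∨ ¬p)) fails at the other 1 world.

1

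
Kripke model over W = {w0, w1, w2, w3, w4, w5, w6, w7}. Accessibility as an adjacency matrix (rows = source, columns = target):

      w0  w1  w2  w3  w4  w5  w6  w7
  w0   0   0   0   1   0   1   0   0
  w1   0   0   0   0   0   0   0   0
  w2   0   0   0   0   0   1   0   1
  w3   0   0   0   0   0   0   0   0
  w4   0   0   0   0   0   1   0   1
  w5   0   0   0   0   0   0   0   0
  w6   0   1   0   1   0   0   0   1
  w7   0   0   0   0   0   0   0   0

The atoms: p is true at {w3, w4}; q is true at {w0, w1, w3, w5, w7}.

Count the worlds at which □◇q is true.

w0: successors {w3, w5}; ◇q there: w3:F, w5:F. ✗
w1: no successors, so □◇q holds vacuously. ✓
w2: successors {w5, w7}; ◇q there: w5:F, w7:F. ✗
w3: no successors, so □◇q holds vacuously. ✓
w4: successors {w5, w7}; ◇q there: w5:F, w7:F. ✗
w5: no successors, so □◇q holds vacuously. ✓
w6: successors {w1, w3, w7}; ◇q there: w1:F, w3:F, w7:F. ✗
w7: no successors, so □◇q holds vacuously. ✓
Satisfying worlds: {w1, w3, w5, w7}.

4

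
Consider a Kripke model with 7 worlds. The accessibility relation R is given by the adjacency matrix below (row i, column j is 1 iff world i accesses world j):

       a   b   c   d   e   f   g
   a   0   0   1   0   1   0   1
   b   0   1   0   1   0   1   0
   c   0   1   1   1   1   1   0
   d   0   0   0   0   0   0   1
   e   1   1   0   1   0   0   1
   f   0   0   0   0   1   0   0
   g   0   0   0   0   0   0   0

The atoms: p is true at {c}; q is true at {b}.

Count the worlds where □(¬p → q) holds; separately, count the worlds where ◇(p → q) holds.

For □(¬p → q):
a: successors {c, e, g}; ¬p → q there: c:T, e:F, g:F. ✗
b: successors {b, d, f}; ¬p → q there: b:T, d:F, f:F. ✗
c: successors {b, c, d, e, f}; ¬p → q there: b:T, c:T, d:F, e:F, f:F. ✗
d: successors {g}; ¬p → q there: g:F. ✗
e: successors {a, b, d, g}; ¬p → q there: a:F, b:T, d:F, g:F. ✗
f: successors {e}; ¬p → q there: e:F. ✗
g: no successors, so □(¬p → q) holds vacuously. ✓
— 1 world.
For ◇(p → q):
a: successors {c, e, g}; p → q there: c:F, e:T, g:T. ✓
b: successors {b, d, f}; p → q there: b:T, d:T, f:T. ✓
c: successors {b, c, d, e, f}; p → q there: b:T, c:F, d:T, e:T, f:T. ✓
d: successors {g}; p → q there: g:T. ✓
e: successors {a, b, d, g}; p → q there: a:T, b:T, d:T, g:T. ✓
f: successors {e}; p → q there: e:T. ✓
g: no successors, so ◇(p → q) fails. ✗
— 6 worlds.

1 and 6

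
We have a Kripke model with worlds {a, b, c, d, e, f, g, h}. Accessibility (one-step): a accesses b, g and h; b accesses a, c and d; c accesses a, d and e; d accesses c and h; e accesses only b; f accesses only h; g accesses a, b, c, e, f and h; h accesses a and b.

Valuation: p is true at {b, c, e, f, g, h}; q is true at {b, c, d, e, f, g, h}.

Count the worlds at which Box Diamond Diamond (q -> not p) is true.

a: successors {b, g, h}; Diamond Diamond (q -> not p) there: b:T, g:T, h:T. ✓
b: successors {a, c, d}; Diamond Diamond (q -> not p) there: a:T, c:F, d:T. ✗
c: successors {a, d, e}; Diamond Diamond (q -> not p) there: a:T, d:T, e:T. ✓
d: successors {c, h}; Diamond Diamond (q -> not p) there: c:F, h:T. ✗
e: successors {b}; Diamond Diamond (q -> not p) there: b:T. ✓
f: successors {h}; Diamond Diamond (q -> not p) there: h:T. ✓
g: successors {a, b, c, e, f, h}; Diamond Diamond (q -> not p) there: a:T, b:T, c:F, e:T, f:T, h:T. ✗
h: successors {a, b}; Diamond Diamond (q -> not p) there: a:T, b:T. ✓
Satisfying worlds: {a, c, e, f, h}.

5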